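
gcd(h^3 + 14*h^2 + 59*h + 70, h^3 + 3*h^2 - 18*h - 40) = h^2 + 7*h + 10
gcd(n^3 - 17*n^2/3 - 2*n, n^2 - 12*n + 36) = n - 6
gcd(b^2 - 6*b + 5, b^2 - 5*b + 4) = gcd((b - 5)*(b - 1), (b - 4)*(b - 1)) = b - 1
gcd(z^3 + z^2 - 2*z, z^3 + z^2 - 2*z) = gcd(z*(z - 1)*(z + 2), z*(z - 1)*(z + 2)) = z^3 + z^2 - 2*z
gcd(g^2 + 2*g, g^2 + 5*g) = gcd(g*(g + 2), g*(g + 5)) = g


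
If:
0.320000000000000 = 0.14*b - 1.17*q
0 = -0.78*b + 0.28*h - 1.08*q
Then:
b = 8.35714285714286*q + 2.28571428571429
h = 27.1377551020408*q + 6.36734693877551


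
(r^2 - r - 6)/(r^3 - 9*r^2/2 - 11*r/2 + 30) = 2*(r + 2)/(2*r^2 - 3*r - 20)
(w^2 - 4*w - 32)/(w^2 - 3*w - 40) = (w + 4)/(w + 5)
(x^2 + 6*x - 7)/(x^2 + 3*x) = (x^2 + 6*x - 7)/(x*(x + 3))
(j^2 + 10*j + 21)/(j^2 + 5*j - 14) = (j + 3)/(j - 2)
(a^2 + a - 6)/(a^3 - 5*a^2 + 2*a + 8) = (a + 3)/(a^2 - 3*a - 4)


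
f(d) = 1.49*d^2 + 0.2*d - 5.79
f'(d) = 2.98*d + 0.2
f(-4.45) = 22.83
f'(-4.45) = -13.06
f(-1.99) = -0.29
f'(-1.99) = -5.73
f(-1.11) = -4.18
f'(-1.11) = -3.11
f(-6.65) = 58.77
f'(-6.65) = -19.62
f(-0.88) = -4.81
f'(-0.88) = -2.42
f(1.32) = -2.93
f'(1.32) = 4.13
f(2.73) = 5.86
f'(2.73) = 8.34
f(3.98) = 18.61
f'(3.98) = 12.06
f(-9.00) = 113.10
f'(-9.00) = -26.62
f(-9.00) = 113.10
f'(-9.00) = -26.62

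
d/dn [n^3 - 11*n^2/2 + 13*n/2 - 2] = 3*n^2 - 11*n + 13/2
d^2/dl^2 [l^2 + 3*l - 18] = 2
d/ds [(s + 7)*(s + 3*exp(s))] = s + (s + 7)*(3*exp(s) + 1) + 3*exp(s)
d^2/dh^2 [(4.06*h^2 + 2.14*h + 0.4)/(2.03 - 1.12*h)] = -44.196236/(1.404928*h^3 - 7.639296*h^2 + 13.846224*h - 8.365427)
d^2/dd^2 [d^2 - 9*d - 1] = 2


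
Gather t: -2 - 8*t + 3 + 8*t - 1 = 0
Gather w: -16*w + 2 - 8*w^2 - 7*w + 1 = -8*w^2 - 23*w + 3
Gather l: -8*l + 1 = 1 - 8*l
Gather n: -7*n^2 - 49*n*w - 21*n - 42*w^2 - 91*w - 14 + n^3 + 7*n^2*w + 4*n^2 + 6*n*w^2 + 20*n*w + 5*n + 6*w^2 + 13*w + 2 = n^3 + n^2*(7*w - 3) + n*(6*w^2 - 29*w - 16) - 36*w^2 - 78*w - 12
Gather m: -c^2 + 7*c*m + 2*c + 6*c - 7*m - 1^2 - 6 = -c^2 + 8*c + m*(7*c - 7) - 7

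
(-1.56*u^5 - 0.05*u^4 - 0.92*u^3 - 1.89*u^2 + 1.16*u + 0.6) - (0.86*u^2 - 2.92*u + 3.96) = -1.56*u^5 - 0.05*u^4 - 0.92*u^3 - 2.75*u^2 + 4.08*u - 3.36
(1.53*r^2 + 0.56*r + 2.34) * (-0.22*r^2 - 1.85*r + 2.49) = -0.3366*r^4 - 2.9537*r^3 + 2.2589*r^2 - 2.9346*r + 5.8266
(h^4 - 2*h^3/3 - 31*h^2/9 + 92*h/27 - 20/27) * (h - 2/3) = h^5 - 4*h^4/3 - 3*h^3 + 154*h^2/27 - 244*h/81 + 40/81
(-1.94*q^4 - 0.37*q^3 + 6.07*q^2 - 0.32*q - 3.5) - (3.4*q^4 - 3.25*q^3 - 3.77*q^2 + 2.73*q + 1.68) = -5.34*q^4 + 2.88*q^3 + 9.84*q^2 - 3.05*q - 5.18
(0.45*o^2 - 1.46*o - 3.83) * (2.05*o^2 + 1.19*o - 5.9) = 0.9225*o^4 - 2.4575*o^3 - 12.2439*o^2 + 4.0563*o + 22.597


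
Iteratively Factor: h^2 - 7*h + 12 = (h - 3)*(h - 4)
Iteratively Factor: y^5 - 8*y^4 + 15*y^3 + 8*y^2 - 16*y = (y - 1)*(y^4 - 7*y^3 + 8*y^2 + 16*y) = (y - 4)*(y - 1)*(y^3 - 3*y^2 - 4*y) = y*(y - 4)*(y - 1)*(y^2 - 3*y - 4) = y*(y - 4)^2*(y - 1)*(y + 1)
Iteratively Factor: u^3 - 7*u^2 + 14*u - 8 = (u - 1)*(u^2 - 6*u + 8) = (u - 4)*(u - 1)*(u - 2)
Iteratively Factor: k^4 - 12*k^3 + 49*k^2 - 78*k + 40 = (k - 1)*(k^3 - 11*k^2 + 38*k - 40) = (k - 4)*(k - 1)*(k^2 - 7*k + 10) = (k - 5)*(k - 4)*(k - 1)*(k - 2)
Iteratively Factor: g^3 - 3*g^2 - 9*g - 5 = (g + 1)*(g^2 - 4*g - 5) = (g + 1)^2*(g - 5)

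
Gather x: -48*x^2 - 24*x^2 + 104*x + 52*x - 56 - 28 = -72*x^2 + 156*x - 84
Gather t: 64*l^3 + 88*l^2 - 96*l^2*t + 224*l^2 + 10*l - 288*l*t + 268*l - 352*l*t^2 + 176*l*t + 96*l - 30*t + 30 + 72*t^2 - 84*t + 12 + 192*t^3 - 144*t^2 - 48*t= 64*l^3 + 312*l^2 + 374*l + 192*t^3 + t^2*(-352*l - 72) + t*(-96*l^2 - 112*l - 162) + 42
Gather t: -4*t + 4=4 - 4*t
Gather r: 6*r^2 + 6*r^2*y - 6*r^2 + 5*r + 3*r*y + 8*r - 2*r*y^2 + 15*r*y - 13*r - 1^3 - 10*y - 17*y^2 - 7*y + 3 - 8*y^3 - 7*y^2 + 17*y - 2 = 6*r^2*y + r*(-2*y^2 + 18*y) - 8*y^3 - 24*y^2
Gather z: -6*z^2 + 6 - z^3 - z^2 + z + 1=-z^3 - 7*z^2 + z + 7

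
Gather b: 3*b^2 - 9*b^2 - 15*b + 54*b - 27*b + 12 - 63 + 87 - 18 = -6*b^2 + 12*b + 18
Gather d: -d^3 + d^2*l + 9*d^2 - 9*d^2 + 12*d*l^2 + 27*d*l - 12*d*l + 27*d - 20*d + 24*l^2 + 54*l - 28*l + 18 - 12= -d^3 + d^2*l + d*(12*l^2 + 15*l + 7) + 24*l^2 + 26*l + 6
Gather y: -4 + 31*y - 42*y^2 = -42*y^2 + 31*y - 4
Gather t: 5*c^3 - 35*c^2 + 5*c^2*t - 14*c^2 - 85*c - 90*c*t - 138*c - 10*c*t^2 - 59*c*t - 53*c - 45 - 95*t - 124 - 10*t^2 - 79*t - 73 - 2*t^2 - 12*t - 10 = 5*c^3 - 49*c^2 - 276*c + t^2*(-10*c - 12) + t*(5*c^2 - 149*c - 186) - 252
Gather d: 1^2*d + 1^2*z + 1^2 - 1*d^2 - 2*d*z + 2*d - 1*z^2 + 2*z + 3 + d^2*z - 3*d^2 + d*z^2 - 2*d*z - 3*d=d^2*(z - 4) + d*(z^2 - 4*z) - z^2 + 3*z + 4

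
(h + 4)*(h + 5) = h^2 + 9*h + 20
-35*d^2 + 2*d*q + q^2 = (-5*d + q)*(7*d + q)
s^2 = s^2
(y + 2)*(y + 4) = y^2 + 6*y + 8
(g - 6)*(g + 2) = g^2 - 4*g - 12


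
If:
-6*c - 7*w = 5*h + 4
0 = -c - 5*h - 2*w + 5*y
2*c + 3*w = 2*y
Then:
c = -5*y - 12/5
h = 2*y/5 - 4/25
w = 4*y + 8/5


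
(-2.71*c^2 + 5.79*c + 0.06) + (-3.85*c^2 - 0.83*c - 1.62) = -6.56*c^2 + 4.96*c - 1.56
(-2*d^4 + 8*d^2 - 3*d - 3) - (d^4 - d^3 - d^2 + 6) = -3*d^4 + d^3 + 9*d^2 - 3*d - 9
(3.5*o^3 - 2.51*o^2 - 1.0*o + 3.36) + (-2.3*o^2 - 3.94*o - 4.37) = 3.5*o^3 - 4.81*o^2 - 4.94*o - 1.01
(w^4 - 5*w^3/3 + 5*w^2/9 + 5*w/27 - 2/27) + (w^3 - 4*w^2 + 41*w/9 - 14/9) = w^4 - 2*w^3/3 - 31*w^2/9 + 128*w/27 - 44/27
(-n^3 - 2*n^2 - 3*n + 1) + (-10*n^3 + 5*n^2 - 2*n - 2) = -11*n^3 + 3*n^2 - 5*n - 1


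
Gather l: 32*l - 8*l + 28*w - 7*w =24*l + 21*w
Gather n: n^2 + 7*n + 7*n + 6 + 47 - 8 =n^2 + 14*n + 45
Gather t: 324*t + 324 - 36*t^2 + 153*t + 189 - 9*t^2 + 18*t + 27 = -45*t^2 + 495*t + 540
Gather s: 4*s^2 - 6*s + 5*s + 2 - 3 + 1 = 4*s^2 - s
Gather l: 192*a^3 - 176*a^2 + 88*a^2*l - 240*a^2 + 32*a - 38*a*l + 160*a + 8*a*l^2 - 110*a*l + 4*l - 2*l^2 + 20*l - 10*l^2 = 192*a^3 - 416*a^2 + 192*a + l^2*(8*a - 12) + l*(88*a^2 - 148*a + 24)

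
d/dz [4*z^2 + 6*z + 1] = 8*z + 6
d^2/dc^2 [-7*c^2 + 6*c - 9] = -14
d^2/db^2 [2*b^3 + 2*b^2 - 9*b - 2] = 12*b + 4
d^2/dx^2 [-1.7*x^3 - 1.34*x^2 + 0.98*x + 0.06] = -10.2*x - 2.68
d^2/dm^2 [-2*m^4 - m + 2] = -24*m^2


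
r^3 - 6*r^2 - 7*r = r*(r - 7)*(r + 1)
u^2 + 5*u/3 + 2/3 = (u + 2/3)*(u + 1)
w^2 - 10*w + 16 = (w - 8)*(w - 2)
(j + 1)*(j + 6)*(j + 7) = j^3 + 14*j^2 + 55*j + 42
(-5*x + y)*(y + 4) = -5*x*y - 20*x + y^2 + 4*y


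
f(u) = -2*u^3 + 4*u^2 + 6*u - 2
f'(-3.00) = -72.00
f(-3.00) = 70.00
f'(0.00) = 6.00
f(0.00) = -2.00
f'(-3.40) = -90.56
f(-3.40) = 102.45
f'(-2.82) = -64.27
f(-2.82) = 57.74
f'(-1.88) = -30.25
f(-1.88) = 14.15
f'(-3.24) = -82.91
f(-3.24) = 88.57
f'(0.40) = 8.24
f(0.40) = 0.91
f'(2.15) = -4.54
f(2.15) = 9.51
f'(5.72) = -144.55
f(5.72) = -211.10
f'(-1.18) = -11.79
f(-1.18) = -0.22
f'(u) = -6*u^2 + 8*u + 6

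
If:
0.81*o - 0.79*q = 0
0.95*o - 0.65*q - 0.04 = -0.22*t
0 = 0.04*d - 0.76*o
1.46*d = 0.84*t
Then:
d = 0.10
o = 0.01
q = 0.01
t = 0.17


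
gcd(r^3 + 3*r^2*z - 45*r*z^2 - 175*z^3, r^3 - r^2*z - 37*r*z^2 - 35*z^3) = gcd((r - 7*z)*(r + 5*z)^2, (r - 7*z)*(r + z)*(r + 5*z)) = -r^2 + 2*r*z + 35*z^2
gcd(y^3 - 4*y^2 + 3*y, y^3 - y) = y^2 - y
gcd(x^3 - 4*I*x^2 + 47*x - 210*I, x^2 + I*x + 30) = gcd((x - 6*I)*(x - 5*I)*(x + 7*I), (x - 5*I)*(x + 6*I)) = x - 5*I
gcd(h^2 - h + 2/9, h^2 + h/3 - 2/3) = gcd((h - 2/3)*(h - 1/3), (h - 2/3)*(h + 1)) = h - 2/3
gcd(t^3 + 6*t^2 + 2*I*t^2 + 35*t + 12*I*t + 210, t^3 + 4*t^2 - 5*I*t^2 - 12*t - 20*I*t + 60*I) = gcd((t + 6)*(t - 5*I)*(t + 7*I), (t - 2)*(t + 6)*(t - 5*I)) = t^2 + t*(6 - 5*I) - 30*I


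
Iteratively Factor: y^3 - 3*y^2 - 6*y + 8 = (y + 2)*(y^2 - 5*y + 4) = (y - 4)*(y + 2)*(y - 1)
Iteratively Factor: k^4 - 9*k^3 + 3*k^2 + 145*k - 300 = (k - 5)*(k^3 - 4*k^2 - 17*k + 60) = (k - 5)*(k + 4)*(k^2 - 8*k + 15) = (k - 5)^2*(k + 4)*(k - 3)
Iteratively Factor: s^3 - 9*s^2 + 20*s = (s)*(s^2 - 9*s + 20) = s*(s - 4)*(s - 5)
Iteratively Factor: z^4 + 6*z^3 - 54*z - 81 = (z - 3)*(z^3 + 9*z^2 + 27*z + 27) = (z - 3)*(z + 3)*(z^2 + 6*z + 9) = (z - 3)*(z + 3)^2*(z + 3)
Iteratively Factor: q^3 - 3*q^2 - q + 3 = (q - 1)*(q^2 - 2*q - 3) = (q - 1)*(q + 1)*(q - 3)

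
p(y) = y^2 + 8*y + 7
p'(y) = 2*y + 8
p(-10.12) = 28.45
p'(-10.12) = -12.24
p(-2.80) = -7.56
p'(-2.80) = 2.40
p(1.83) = 24.99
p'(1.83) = 11.66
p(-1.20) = -1.16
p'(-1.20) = 5.60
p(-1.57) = -3.10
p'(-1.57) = 4.86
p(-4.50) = -8.75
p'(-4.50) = -1.00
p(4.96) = 71.28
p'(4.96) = 17.92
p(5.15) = 74.72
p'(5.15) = 18.30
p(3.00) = 40.00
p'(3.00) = 14.00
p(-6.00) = -5.00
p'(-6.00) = -4.00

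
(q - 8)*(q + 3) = q^2 - 5*q - 24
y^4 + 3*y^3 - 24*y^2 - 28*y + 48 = (y - 4)*(y - 1)*(y + 2)*(y + 6)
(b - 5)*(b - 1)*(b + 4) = b^3 - 2*b^2 - 19*b + 20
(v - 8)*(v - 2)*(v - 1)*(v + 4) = v^4 - 7*v^3 - 18*v^2 + 88*v - 64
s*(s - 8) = s^2 - 8*s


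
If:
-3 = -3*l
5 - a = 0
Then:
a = 5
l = 1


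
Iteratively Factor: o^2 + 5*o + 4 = (o + 1)*(o + 4)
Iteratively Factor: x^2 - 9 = (x + 3)*(x - 3)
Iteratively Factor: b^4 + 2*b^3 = (b)*(b^3 + 2*b^2) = b^2*(b^2 + 2*b) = b^3*(b + 2)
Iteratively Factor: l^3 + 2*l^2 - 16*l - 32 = (l + 4)*(l^2 - 2*l - 8) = (l - 4)*(l + 4)*(l + 2)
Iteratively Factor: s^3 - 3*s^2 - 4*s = (s - 4)*(s^2 + s) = (s - 4)*(s + 1)*(s)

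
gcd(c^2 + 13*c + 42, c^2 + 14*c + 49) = c + 7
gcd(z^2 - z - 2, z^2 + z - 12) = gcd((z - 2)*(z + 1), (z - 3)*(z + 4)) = 1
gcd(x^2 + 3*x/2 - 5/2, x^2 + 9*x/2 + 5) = x + 5/2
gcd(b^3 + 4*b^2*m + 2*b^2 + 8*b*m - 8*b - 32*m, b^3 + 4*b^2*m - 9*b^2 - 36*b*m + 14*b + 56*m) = b^2 + 4*b*m - 2*b - 8*m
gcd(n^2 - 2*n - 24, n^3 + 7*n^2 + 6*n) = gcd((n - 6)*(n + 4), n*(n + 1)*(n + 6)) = 1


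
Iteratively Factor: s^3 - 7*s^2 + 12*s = (s - 4)*(s^2 - 3*s) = s*(s - 4)*(s - 3)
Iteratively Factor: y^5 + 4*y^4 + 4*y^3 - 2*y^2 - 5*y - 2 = (y - 1)*(y^4 + 5*y^3 + 9*y^2 + 7*y + 2) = (y - 1)*(y + 1)*(y^3 + 4*y^2 + 5*y + 2) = (y - 1)*(y + 1)^2*(y^2 + 3*y + 2) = (y - 1)*(y + 1)^3*(y + 2)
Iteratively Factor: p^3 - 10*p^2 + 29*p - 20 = (p - 5)*(p^2 - 5*p + 4) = (p - 5)*(p - 4)*(p - 1)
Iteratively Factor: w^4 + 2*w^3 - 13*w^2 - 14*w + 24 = (w + 4)*(w^3 - 2*w^2 - 5*w + 6) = (w + 2)*(w + 4)*(w^2 - 4*w + 3) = (w - 3)*(w + 2)*(w + 4)*(w - 1)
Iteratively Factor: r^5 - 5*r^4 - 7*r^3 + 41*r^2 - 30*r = (r - 5)*(r^4 - 7*r^2 + 6*r) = (r - 5)*(r - 1)*(r^3 + r^2 - 6*r) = (r - 5)*(r - 1)*(r + 3)*(r^2 - 2*r) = r*(r - 5)*(r - 1)*(r + 3)*(r - 2)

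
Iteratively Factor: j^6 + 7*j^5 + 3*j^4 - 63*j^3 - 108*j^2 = (j - 3)*(j^5 + 10*j^4 + 33*j^3 + 36*j^2) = j*(j - 3)*(j^4 + 10*j^3 + 33*j^2 + 36*j) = j^2*(j - 3)*(j^3 + 10*j^2 + 33*j + 36) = j^2*(j - 3)*(j + 3)*(j^2 + 7*j + 12) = j^2*(j - 3)*(j + 3)*(j + 4)*(j + 3)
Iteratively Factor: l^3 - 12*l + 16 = (l - 2)*(l^2 + 2*l - 8) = (l - 2)^2*(l + 4)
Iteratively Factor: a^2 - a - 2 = (a + 1)*(a - 2)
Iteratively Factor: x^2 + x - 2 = (x - 1)*(x + 2)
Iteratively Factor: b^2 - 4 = (b + 2)*(b - 2)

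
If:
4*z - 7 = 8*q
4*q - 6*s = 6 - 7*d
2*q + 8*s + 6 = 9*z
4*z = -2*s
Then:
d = 337/336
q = -151/192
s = -17/48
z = 17/96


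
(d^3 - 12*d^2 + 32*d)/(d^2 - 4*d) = d - 8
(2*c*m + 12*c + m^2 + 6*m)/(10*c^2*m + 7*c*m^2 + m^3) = (m + 6)/(m*(5*c + m))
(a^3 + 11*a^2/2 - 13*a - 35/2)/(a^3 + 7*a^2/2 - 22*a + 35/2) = (a + 1)/(a - 1)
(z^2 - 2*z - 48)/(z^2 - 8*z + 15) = (z^2 - 2*z - 48)/(z^2 - 8*z + 15)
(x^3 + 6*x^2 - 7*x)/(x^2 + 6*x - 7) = x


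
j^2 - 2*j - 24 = (j - 6)*(j + 4)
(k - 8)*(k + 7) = k^2 - k - 56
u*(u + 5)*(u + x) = u^3 + u^2*x + 5*u^2 + 5*u*x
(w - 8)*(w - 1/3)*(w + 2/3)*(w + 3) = w^4 - 14*w^3/3 - 233*w^2/9 - 62*w/9 + 16/3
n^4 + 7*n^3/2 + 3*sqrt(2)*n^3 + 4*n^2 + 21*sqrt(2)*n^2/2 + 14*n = n*(n + 7/2)*(n + sqrt(2))*(n + 2*sqrt(2))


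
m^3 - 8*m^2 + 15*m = m*(m - 5)*(m - 3)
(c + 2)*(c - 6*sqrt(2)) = c^2 - 6*sqrt(2)*c + 2*c - 12*sqrt(2)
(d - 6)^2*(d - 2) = d^3 - 14*d^2 + 60*d - 72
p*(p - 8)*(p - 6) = p^3 - 14*p^2 + 48*p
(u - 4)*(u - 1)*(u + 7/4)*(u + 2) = u^4 - 5*u^3/4 - 45*u^2/4 - 5*u/2 + 14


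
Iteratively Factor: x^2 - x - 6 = (x - 3)*(x + 2)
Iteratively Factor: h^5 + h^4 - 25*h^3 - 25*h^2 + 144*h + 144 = (h + 1)*(h^4 - 25*h^2 + 144) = (h + 1)*(h + 4)*(h^3 - 4*h^2 - 9*h + 36) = (h - 3)*(h + 1)*(h + 4)*(h^2 - h - 12) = (h - 3)*(h + 1)*(h + 3)*(h + 4)*(h - 4)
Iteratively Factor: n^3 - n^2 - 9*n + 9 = (n + 3)*(n^2 - 4*n + 3) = (n - 1)*(n + 3)*(n - 3)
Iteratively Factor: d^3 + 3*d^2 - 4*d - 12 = (d + 3)*(d^2 - 4) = (d + 2)*(d + 3)*(d - 2)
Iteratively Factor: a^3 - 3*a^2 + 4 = (a - 2)*(a^2 - a - 2) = (a - 2)*(a + 1)*(a - 2)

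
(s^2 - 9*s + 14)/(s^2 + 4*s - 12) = (s - 7)/(s + 6)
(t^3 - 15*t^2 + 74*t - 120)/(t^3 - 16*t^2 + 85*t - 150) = (t - 4)/(t - 5)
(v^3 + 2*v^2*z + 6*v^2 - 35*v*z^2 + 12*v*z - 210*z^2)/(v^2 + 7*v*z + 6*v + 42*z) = v - 5*z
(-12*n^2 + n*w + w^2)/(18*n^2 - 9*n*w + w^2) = (4*n + w)/(-6*n + w)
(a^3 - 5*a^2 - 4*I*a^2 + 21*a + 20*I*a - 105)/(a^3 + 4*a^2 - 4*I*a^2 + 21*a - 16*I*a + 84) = (a - 5)/(a + 4)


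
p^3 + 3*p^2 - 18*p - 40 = (p - 4)*(p + 2)*(p + 5)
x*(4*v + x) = 4*v*x + x^2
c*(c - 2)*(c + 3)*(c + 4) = c^4 + 5*c^3 - 2*c^2 - 24*c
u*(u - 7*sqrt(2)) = u^2 - 7*sqrt(2)*u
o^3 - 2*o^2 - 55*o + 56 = (o - 8)*(o - 1)*(o + 7)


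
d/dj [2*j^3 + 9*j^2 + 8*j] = 6*j^2 + 18*j + 8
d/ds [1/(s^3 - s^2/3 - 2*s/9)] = 9*(-27*s^2 + 6*s + 2)/(s^2*(-9*s^2 + 3*s + 2)^2)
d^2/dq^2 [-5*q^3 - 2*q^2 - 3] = -30*q - 4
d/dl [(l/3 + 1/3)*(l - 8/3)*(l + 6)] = l^2 + 26*l/9 - 38/9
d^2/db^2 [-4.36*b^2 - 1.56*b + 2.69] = -8.72000000000000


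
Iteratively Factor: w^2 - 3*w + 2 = (w - 2)*(w - 1)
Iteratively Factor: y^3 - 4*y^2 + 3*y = (y - 3)*(y^2 - y) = y*(y - 3)*(y - 1)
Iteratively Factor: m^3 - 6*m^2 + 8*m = (m)*(m^2 - 6*m + 8) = m*(m - 2)*(m - 4)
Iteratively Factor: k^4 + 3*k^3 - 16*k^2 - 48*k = (k + 4)*(k^3 - k^2 - 12*k) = k*(k + 4)*(k^2 - k - 12) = k*(k - 4)*(k + 4)*(k + 3)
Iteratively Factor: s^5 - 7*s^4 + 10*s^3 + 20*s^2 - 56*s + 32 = (s - 4)*(s^4 - 3*s^3 - 2*s^2 + 12*s - 8) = (s - 4)*(s - 2)*(s^3 - s^2 - 4*s + 4) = (s - 4)*(s - 2)*(s - 1)*(s^2 - 4) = (s - 4)*(s - 2)^2*(s - 1)*(s + 2)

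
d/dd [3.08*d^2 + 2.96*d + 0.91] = 6.16*d + 2.96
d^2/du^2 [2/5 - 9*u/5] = 0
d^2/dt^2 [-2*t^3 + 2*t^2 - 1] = 4 - 12*t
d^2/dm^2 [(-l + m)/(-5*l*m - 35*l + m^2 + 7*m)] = 2*((l - m)*(-5*l + 2*m + 7)^2 + (6*l - 3*m - 7)*(5*l*m + 35*l - m^2 - 7*m))/(5*l*m + 35*l - m^2 - 7*m)^3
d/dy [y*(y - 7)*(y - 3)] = 3*y^2 - 20*y + 21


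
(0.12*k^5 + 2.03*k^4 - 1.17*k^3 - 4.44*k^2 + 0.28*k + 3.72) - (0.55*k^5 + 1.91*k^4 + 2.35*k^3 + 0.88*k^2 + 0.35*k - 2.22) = -0.43*k^5 + 0.12*k^4 - 3.52*k^3 - 5.32*k^2 - 0.07*k + 5.94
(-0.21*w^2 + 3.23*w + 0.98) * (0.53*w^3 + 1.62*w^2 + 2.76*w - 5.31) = -0.1113*w^5 + 1.3717*w^4 + 5.1724*w^3 + 11.6175*w^2 - 14.4465*w - 5.2038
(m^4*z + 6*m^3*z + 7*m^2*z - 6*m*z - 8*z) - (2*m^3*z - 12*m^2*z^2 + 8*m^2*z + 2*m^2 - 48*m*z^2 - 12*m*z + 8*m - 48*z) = m^4*z + 4*m^3*z + 12*m^2*z^2 - m^2*z - 2*m^2 + 48*m*z^2 + 6*m*z - 8*m + 40*z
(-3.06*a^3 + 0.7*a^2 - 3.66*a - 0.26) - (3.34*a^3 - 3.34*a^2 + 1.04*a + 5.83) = -6.4*a^3 + 4.04*a^2 - 4.7*a - 6.09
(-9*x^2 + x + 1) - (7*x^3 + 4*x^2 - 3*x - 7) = -7*x^3 - 13*x^2 + 4*x + 8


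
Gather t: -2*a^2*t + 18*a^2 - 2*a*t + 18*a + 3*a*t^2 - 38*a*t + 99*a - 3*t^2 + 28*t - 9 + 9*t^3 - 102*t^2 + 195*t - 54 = 18*a^2 + 117*a + 9*t^3 + t^2*(3*a - 105) + t*(-2*a^2 - 40*a + 223) - 63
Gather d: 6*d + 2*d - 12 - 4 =8*d - 16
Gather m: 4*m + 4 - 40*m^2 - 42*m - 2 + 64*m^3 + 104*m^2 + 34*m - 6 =64*m^3 + 64*m^2 - 4*m - 4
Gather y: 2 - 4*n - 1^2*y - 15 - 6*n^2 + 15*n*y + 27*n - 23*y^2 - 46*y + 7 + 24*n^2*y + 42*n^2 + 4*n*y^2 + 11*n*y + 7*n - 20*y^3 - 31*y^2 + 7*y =36*n^2 + 30*n - 20*y^3 + y^2*(4*n - 54) + y*(24*n^2 + 26*n - 40) - 6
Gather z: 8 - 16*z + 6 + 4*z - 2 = 12 - 12*z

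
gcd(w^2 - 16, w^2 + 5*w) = 1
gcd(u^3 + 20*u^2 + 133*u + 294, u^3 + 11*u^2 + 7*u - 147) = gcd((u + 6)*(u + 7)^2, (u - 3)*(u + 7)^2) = u^2 + 14*u + 49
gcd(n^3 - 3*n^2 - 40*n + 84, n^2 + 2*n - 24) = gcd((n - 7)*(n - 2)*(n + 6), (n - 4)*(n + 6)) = n + 6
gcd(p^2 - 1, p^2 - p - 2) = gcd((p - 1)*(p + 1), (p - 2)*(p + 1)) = p + 1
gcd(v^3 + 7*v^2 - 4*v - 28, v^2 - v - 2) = v - 2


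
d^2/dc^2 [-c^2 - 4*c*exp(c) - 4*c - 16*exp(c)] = -4*c*exp(c) - 24*exp(c) - 2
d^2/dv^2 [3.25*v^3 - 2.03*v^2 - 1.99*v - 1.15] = 19.5*v - 4.06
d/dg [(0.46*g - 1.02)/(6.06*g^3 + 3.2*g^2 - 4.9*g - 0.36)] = (-5.5752*g^3 + 17.0716*g^2 + 6.528*g - 5.1636)/(36.7236*g^6 + 38.784*g^5 - 49.148*g^4 - 35.7232*g^3 + 21.706*g^2 + 3.528*g + 0.1296)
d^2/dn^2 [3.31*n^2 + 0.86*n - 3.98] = 6.62000000000000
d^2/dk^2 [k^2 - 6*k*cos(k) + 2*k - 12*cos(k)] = 6*k*cos(k) + 12*sqrt(2)*sin(k + pi/4) + 2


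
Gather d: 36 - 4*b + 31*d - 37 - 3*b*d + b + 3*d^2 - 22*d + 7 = -3*b + 3*d^2 + d*(9 - 3*b) + 6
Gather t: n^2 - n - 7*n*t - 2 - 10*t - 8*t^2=n^2 - n - 8*t^2 + t*(-7*n - 10) - 2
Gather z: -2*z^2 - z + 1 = -2*z^2 - z + 1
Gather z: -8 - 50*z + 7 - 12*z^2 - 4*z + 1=-12*z^2 - 54*z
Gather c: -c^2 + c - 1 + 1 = -c^2 + c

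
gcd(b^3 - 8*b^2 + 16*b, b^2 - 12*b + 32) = b - 4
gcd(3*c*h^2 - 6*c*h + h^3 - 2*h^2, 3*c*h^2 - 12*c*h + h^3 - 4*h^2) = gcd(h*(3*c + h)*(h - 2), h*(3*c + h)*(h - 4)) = 3*c*h + h^2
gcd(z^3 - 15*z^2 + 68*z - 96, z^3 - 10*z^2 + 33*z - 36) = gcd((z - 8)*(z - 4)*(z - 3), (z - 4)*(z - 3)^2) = z^2 - 7*z + 12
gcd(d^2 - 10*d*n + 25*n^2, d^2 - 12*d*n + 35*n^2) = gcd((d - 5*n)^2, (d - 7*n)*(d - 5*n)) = d - 5*n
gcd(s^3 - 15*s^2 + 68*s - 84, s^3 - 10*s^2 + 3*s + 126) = s^2 - 13*s + 42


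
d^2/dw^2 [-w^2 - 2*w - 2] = -2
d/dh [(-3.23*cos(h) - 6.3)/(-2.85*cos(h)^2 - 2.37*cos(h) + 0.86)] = (9.2055*cos(h)^2 + 35.91*cos(h) + 17.7088)*sin(h)/(8.1225*cos(h)^4 + 13.509*cos(h)^3 + 0.7149*cos(h)^2 - 4.0764*cos(h) + 0.7396)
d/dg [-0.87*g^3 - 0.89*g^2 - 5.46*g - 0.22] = -2.61*g^2 - 1.78*g - 5.46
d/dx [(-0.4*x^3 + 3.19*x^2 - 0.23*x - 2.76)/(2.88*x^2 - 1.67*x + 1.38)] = (-1.152*x^4 + 1.336*x^3 - 6.3209*x^2 + 24.702*x - 4.9266)/(8.2944*x^4 - 9.6192*x^3 + 10.7377*x^2 - 4.6092*x + 1.9044)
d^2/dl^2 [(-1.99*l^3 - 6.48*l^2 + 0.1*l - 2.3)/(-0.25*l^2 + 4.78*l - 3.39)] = (1.77635683940025e-15*l^4 + 103.038282*l^3 - 225.566448*l^2 + 121.233174*l + 246.900916)/(0.015625*l^6 - 0.89625*l^5 + 17.771925*l^4 - 133.521652*l^3 + 240.987303*l^2 - 164.796714*l + 38.958219)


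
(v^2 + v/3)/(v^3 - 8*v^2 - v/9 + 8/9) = 3*v/(3*v^2 - 25*v + 8)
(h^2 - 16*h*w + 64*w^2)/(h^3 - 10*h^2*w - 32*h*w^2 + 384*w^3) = 1/(h + 6*w)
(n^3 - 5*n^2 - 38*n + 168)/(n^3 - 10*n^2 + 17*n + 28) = (n + 6)/(n + 1)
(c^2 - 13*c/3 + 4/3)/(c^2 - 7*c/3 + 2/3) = (c - 4)/(c - 2)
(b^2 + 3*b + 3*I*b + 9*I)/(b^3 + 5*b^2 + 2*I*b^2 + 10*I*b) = (b^2 + 3*b*(1 + I) + 9*I)/(b*(b^2 + b*(5 + 2*I) + 10*I))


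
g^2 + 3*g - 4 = (g - 1)*(g + 4)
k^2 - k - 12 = (k - 4)*(k + 3)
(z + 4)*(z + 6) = z^2 + 10*z + 24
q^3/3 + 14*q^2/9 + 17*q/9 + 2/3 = (q/3 + 1)*(q + 2/3)*(q + 1)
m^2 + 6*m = m*(m + 6)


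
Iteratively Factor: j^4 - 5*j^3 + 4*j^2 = (j)*(j^3 - 5*j^2 + 4*j) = j*(j - 1)*(j^2 - 4*j) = j*(j - 4)*(j - 1)*(j)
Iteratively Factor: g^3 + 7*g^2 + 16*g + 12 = (g + 2)*(g^2 + 5*g + 6) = (g + 2)^2*(g + 3)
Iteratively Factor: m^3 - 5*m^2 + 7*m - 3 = (m - 1)*(m^2 - 4*m + 3) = (m - 3)*(m - 1)*(m - 1)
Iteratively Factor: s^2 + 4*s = (s + 4)*(s)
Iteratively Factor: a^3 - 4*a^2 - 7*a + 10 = (a - 1)*(a^2 - 3*a - 10) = (a - 5)*(a - 1)*(a + 2)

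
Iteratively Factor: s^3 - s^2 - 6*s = (s)*(s^2 - s - 6) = s*(s - 3)*(s + 2)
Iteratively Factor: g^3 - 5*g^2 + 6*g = (g)*(g^2 - 5*g + 6) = g*(g - 2)*(g - 3)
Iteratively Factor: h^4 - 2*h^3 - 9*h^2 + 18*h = (h - 3)*(h^3 + h^2 - 6*h) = (h - 3)*(h - 2)*(h^2 + 3*h) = (h - 3)*(h - 2)*(h + 3)*(h)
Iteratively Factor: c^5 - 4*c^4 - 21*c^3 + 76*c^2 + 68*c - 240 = (c - 5)*(c^4 + c^3 - 16*c^2 - 4*c + 48) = (c - 5)*(c - 2)*(c^3 + 3*c^2 - 10*c - 24) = (c - 5)*(c - 3)*(c - 2)*(c^2 + 6*c + 8) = (c - 5)*(c - 3)*(c - 2)*(c + 4)*(c + 2)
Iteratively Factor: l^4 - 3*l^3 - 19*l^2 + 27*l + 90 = (l - 5)*(l^3 + 2*l^2 - 9*l - 18) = (l - 5)*(l + 3)*(l^2 - l - 6) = (l - 5)*(l - 3)*(l + 3)*(l + 2)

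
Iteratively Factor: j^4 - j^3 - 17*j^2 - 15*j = (j + 3)*(j^3 - 4*j^2 - 5*j) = (j + 1)*(j + 3)*(j^2 - 5*j) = j*(j + 1)*(j + 3)*(j - 5)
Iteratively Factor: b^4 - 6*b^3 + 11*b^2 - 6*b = (b - 3)*(b^3 - 3*b^2 + 2*b) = b*(b - 3)*(b^2 - 3*b + 2) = b*(b - 3)*(b - 2)*(b - 1)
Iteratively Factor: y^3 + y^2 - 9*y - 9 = (y - 3)*(y^2 + 4*y + 3) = (y - 3)*(y + 1)*(y + 3)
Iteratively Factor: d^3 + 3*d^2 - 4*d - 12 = (d + 2)*(d^2 + d - 6) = (d + 2)*(d + 3)*(d - 2)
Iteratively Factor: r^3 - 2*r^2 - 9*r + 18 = (r + 3)*(r^2 - 5*r + 6) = (r - 2)*(r + 3)*(r - 3)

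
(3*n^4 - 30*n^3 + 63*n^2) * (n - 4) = 3*n^5 - 42*n^4 + 183*n^3 - 252*n^2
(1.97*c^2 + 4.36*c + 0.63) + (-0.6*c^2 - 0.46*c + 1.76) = 1.37*c^2 + 3.9*c + 2.39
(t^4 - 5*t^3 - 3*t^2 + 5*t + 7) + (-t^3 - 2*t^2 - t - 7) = t^4 - 6*t^3 - 5*t^2 + 4*t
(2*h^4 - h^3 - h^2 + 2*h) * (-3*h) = -6*h^5 + 3*h^4 + 3*h^3 - 6*h^2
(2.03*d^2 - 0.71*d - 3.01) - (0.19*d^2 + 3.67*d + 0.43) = 1.84*d^2 - 4.38*d - 3.44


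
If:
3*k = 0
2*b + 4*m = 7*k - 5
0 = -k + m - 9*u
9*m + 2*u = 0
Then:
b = -5/2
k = 0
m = 0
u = 0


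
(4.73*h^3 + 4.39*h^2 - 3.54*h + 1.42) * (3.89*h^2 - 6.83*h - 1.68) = 18.3997*h^5 - 15.2288*h^4 - 51.7007*h^3 + 22.3268*h^2 - 3.7514*h - 2.3856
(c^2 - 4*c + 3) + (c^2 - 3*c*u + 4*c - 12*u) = 2*c^2 - 3*c*u - 12*u + 3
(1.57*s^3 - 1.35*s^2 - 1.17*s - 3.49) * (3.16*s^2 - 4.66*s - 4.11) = 4.9612*s^5 - 11.5822*s^4 - 3.8589*s^3 - 0.0277000000000012*s^2 + 21.0721*s + 14.3439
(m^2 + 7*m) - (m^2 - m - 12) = 8*m + 12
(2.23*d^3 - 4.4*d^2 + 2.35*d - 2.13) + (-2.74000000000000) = 2.23*d^3 - 4.4*d^2 + 2.35*d - 4.87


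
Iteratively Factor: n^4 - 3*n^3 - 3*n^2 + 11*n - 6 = (n - 3)*(n^3 - 3*n + 2) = (n - 3)*(n - 1)*(n^2 + n - 2) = (n - 3)*(n - 1)^2*(n + 2)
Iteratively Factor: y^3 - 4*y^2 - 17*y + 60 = (y + 4)*(y^2 - 8*y + 15) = (y - 5)*(y + 4)*(y - 3)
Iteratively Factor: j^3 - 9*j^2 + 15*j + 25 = (j - 5)*(j^2 - 4*j - 5) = (j - 5)^2*(j + 1)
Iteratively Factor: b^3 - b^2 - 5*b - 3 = (b - 3)*(b^2 + 2*b + 1) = (b - 3)*(b + 1)*(b + 1)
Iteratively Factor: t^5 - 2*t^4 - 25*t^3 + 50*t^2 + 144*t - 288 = (t + 4)*(t^4 - 6*t^3 - t^2 + 54*t - 72) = (t + 3)*(t + 4)*(t^3 - 9*t^2 + 26*t - 24) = (t - 4)*(t + 3)*(t + 4)*(t^2 - 5*t + 6) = (t - 4)*(t - 2)*(t + 3)*(t + 4)*(t - 3)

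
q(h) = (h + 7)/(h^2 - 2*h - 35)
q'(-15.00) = 0.00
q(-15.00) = -0.04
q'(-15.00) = 0.00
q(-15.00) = -0.04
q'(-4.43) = 0.50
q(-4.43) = -0.39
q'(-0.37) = -0.01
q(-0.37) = -0.19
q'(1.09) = -0.03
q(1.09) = -0.22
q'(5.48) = -0.50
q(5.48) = -0.78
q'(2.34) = -0.05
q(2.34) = -0.27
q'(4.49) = -0.18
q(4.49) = -0.48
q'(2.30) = -0.05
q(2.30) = -0.27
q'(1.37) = -0.03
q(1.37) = -0.23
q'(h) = (2 - 2*h)*(h + 7)/(h^2 - 2*h - 35)^2 + 1/(h^2 - 2*h - 35) = (h^2 - 2*h - 2*(h - 1)*(h + 7) - 35)/(-h^2 + 2*h + 35)^2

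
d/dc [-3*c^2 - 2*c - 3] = -6*c - 2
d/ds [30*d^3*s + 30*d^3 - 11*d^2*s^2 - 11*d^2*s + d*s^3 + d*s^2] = d*(30*d^2 - 22*d*s - 11*d + 3*s^2 + 2*s)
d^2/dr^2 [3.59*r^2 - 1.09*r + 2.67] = 7.18000000000000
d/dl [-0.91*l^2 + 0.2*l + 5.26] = 0.2 - 1.82*l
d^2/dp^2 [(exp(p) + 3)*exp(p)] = (4*exp(p) + 3)*exp(p)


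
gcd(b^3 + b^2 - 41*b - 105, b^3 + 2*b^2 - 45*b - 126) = b^2 - 4*b - 21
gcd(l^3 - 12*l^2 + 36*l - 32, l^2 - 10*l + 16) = l^2 - 10*l + 16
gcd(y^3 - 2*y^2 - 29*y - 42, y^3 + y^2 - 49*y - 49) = y - 7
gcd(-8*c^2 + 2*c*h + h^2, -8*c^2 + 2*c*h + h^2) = 8*c^2 - 2*c*h - h^2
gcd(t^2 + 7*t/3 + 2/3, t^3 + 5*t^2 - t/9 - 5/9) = t + 1/3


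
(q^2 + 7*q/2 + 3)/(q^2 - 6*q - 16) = (q + 3/2)/(q - 8)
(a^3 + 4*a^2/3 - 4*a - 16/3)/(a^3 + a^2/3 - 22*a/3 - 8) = (a - 2)/(a - 3)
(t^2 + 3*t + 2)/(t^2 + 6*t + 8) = (t + 1)/(t + 4)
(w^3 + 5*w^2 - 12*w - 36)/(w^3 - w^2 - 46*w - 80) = (w^2 + 3*w - 18)/(w^2 - 3*w - 40)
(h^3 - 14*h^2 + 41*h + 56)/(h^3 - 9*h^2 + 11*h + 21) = (h - 8)/(h - 3)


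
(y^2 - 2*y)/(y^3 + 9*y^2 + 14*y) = (y - 2)/(y^2 + 9*y + 14)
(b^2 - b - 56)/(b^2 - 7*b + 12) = (b^2 - b - 56)/(b^2 - 7*b + 12)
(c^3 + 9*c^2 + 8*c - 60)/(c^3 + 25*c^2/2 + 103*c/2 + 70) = 2*(c^2 + 4*c - 12)/(2*c^2 + 15*c + 28)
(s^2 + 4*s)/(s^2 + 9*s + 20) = s/(s + 5)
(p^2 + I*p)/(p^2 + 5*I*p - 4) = p/(p + 4*I)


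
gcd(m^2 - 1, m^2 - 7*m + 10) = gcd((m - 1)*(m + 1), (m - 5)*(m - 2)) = 1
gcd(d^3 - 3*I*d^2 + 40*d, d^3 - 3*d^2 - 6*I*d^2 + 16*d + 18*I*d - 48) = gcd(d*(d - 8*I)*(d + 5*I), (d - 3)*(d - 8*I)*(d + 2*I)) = d - 8*I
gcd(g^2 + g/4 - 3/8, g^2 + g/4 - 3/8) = g^2 + g/4 - 3/8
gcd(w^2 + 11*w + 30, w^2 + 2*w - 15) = w + 5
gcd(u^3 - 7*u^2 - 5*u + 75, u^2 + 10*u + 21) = u + 3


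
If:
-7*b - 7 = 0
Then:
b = -1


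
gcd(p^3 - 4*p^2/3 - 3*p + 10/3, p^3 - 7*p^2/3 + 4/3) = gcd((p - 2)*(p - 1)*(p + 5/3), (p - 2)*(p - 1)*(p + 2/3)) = p^2 - 3*p + 2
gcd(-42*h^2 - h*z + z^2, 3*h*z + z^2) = 1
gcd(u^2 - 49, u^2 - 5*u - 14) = u - 7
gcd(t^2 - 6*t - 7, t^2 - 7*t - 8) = t + 1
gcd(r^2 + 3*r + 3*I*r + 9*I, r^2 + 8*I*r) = 1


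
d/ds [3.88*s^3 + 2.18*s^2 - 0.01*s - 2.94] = 11.64*s^2 + 4.36*s - 0.01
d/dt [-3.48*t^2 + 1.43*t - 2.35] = 1.43 - 6.96*t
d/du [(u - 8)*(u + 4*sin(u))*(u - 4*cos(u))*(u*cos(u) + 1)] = (8 - u)*(u + 4*sin(u))*(u - 4*cos(u))*(u*sin(u) - cos(u)) + (u - 8)*(u + 4*sin(u))*(u*cos(u) + 1)*(4*sin(u) + 1) + (u - 8)*(u - 4*cos(u))*(u*cos(u) + 1)*(4*cos(u) + 1) + (u + 4*sin(u))*(u - 4*cos(u))*(u*cos(u) + 1)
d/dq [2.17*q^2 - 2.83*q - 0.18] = 4.34*q - 2.83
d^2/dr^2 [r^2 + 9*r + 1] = 2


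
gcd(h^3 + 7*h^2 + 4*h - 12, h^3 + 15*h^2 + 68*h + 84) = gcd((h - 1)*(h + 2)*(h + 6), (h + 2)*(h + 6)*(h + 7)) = h^2 + 8*h + 12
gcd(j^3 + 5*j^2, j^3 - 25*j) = j^2 + 5*j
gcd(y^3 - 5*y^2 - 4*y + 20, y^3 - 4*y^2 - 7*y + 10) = y^2 - 3*y - 10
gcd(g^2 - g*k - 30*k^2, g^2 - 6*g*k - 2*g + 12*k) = g - 6*k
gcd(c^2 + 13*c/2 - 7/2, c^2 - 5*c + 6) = 1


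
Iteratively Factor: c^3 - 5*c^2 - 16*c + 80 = (c - 4)*(c^2 - c - 20) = (c - 4)*(c + 4)*(c - 5)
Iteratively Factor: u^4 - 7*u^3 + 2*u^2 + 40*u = (u)*(u^3 - 7*u^2 + 2*u + 40) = u*(u + 2)*(u^2 - 9*u + 20) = u*(u - 5)*(u + 2)*(u - 4)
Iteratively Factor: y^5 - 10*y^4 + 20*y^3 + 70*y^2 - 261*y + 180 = (y - 3)*(y^4 - 7*y^3 - y^2 + 67*y - 60) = (y - 3)*(y - 1)*(y^3 - 6*y^2 - 7*y + 60) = (y - 5)*(y - 3)*(y - 1)*(y^2 - y - 12) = (y - 5)*(y - 4)*(y - 3)*(y - 1)*(y + 3)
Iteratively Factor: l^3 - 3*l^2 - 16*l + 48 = (l + 4)*(l^2 - 7*l + 12) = (l - 4)*(l + 4)*(l - 3)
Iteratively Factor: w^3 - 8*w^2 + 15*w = (w - 3)*(w^2 - 5*w) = w*(w - 3)*(w - 5)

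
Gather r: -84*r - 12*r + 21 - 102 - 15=-96*r - 96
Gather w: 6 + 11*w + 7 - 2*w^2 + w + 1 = -2*w^2 + 12*w + 14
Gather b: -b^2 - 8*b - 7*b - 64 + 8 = -b^2 - 15*b - 56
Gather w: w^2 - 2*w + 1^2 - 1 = w^2 - 2*w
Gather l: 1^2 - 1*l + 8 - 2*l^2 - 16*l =-2*l^2 - 17*l + 9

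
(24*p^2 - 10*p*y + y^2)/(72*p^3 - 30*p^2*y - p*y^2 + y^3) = (-6*p + y)/(-18*p^2 + 3*p*y + y^2)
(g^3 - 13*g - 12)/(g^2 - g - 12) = g + 1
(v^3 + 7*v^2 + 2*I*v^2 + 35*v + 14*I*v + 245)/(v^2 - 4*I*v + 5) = (v^2 + 7*v*(1 + I) + 49*I)/(v + I)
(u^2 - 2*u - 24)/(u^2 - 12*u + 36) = (u + 4)/(u - 6)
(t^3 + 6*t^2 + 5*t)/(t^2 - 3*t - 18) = t*(t^2 + 6*t + 5)/(t^2 - 3*t - 18)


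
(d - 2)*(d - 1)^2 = d^3 - 4*d^2 + 5*d - 2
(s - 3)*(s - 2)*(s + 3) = s^3 - 2*s^2 - 9*s + 18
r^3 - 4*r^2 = r^2*(r - 4)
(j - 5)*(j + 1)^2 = j^3 - 3*j^2 - 9*j - 5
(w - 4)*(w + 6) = w^2 + 2*w - 24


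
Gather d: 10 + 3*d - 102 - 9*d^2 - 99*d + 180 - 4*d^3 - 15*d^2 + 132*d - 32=-4*d^3 - 24*d^2 + 36*d + 56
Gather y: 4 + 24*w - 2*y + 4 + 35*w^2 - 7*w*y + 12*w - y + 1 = 35*w^2 + 36*w + y*(-7*w - 3) + 9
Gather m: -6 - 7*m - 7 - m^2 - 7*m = -m^2 - 14*m - 13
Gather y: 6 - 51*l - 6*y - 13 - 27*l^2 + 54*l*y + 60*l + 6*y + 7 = -27*l^2 + 54*l*y + 9*l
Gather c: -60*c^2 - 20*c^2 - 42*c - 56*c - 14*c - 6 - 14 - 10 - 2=-80*c^2 - 112*c - 32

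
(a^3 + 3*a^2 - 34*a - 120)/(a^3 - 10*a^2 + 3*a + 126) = (a^2 + 9*a + 20)/(a^2 - 4*a - 21)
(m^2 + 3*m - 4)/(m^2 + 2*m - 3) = (m + 4)/(m + 3)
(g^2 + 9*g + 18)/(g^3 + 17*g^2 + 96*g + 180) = (g + 3)/(g^2 + 11*g + 30)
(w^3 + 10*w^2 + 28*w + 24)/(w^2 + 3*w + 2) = (w^2 + 8*w + 12)/(w + 1)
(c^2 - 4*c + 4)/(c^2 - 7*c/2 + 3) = 2*(c - 2)/(2*c - 3)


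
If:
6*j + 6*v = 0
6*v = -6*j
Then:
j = -v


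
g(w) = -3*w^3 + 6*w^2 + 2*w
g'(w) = -9*w^2 + 12*w + 2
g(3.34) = -38.17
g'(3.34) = -58.32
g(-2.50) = 79.38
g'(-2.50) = -84.25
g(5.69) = -347.02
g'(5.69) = -221.10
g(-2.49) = 78.54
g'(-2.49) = -83.68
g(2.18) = 1.79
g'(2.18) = -14.61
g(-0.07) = -0.11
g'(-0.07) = 1.12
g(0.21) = 0.66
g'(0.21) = 4.12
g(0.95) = 4.74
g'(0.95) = 5.28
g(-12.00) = 6024.00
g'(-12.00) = -1438.00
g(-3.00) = 129.00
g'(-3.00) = -115.00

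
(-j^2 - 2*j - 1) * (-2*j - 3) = 2*j^3 + 7*j^2 + 8*j + 3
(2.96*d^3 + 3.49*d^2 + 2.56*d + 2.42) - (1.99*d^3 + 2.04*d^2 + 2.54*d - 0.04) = 0.97*d^3 + 1.45*d^2 + 0.02*d + 2.46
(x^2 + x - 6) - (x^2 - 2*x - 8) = 3*x + 2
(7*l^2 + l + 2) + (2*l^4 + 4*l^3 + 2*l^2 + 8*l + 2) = 2*l^4 + 4*l^3 + 9*l^2 + 9*l + 4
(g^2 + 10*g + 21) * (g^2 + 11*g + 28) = g^4 + 21*g^3 + 159*g^2 + 511*g + 588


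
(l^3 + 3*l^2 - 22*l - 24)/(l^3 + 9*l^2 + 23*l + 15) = (l^2 + 2*l - 24)/(l^2 + 8*l + 15)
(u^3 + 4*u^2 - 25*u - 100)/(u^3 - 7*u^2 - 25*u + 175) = (u + 4)/(u - 7)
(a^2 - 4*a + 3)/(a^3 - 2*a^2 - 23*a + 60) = (a - 1)/(a^2 + a - 20)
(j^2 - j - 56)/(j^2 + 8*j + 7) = (j - 8)/(j + 1)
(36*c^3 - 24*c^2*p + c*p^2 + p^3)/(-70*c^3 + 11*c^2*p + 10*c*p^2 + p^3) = (-18*c^2 + 3*c*p + p^2)/(35*c^2 + 12*c*p + p^2)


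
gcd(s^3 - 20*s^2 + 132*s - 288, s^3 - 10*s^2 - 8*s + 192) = s^2 - 14*s + 48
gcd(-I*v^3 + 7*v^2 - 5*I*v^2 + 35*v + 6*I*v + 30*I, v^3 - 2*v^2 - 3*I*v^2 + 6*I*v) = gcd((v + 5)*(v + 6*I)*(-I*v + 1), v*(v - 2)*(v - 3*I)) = 1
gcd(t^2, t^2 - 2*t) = t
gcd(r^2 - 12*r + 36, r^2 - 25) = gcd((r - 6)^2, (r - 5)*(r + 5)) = 1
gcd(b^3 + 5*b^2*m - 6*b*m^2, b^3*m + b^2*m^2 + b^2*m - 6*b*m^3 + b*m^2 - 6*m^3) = 1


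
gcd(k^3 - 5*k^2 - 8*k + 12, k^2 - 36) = k - 6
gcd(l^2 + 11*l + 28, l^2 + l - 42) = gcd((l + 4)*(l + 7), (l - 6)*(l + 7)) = l + 7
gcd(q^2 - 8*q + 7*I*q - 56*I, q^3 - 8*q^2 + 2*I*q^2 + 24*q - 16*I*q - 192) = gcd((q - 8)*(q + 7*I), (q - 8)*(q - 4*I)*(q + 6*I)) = q - 8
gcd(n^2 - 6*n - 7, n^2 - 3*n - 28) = n - 7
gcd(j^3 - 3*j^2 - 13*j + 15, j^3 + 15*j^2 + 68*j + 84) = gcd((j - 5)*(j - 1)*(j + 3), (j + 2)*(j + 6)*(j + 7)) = 1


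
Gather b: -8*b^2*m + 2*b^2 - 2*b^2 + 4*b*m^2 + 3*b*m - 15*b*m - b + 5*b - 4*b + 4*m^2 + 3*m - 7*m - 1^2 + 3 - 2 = -8*b^2*m + b*(4*m^2 - 12*m) + 4*m^2 - 4*m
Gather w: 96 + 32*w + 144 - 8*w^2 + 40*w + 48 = -8*w^2 + 72*w + 288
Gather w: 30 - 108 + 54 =-24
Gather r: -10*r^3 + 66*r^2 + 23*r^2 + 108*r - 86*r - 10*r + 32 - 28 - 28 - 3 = -10*r^3 + 89*r^2 + 12*r - 27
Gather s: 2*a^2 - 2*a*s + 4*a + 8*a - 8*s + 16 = 2*a^2 + 12*a + s*(-2*a - 8) + 16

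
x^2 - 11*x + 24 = (x - 8)*(x - 3)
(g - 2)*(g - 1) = g^2 - 3*g + 2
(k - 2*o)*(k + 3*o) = k^2 + k*o - 6*o^2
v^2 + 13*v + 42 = (v + 6)*(v + 7)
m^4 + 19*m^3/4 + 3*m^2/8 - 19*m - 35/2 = (m - 2)*(m + 5/4)*(m + 2)*(m + 7/2)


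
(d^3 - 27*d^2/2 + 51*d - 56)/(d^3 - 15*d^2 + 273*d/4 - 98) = 2*(d - 2)/(2*d - 7)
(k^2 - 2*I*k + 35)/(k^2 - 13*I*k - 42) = (k + 5*I)/(k - 6*I)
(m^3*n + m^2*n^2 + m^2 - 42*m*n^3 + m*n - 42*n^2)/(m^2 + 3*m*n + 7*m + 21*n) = (m^3*n + m^2*n^2 + m^2 - 42*m*n^3 + m*n - 42*n^2)/(m^2 + 3*m*n + 7*m + 21*n)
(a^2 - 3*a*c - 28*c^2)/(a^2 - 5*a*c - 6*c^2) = (-a^2 + 3*a*c + 28*c^2)/(-a^2 + 5*a*c + 6*c^2)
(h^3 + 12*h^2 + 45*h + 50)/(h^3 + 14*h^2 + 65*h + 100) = (h + 2)/(h + 4)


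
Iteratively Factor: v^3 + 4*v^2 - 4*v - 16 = (v + 4)*(v^2 - 4) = (v + 2)*(v + 4)*(v - 2)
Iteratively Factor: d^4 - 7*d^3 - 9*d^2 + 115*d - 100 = (d - 5)*(d^3 - 2*d^2 - 19*d + 20) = (d - 5)*(d + 4)*(d^2 - 6*d + 5) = (d - 5)^2*(d + 4)*(d - 1)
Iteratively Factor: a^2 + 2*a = (a)*(a + 2)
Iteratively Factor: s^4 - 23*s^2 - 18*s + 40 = (s + 4)*(s^3 - 4*s^2 - 7*s + 10) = (s - 1)*(s + 4)*(s^2 - 3*s - 10) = (s - 5)*(s - 1)*(s + 4)*(s + 2)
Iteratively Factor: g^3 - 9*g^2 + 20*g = (g)*(g^2 - 9*g + 20) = g*(g - 5)*(g - 4)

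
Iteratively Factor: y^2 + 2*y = (y)*(y + 2)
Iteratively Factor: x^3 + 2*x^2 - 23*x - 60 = (x + 3)*(x^2 - x - 20) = (x + 3)*(x + 4)*(x - 5)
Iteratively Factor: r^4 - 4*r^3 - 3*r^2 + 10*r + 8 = (r + 1)*(r^3 - 5*r^2 + 2*r + 8) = (r + 1)^2*(r^2 - 6*r + 8) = (r - 2)*(r + 1)^2*(r - 4)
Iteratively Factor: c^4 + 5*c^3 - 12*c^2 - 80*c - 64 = (c + 4)*(c^3 + c^2 - 16*c - 16) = (c + 4)^2*(c^2 - 3*c - 4) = (c - 4)*(c + 4)^2*(c + 1)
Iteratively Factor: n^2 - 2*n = (n - 2)*(n)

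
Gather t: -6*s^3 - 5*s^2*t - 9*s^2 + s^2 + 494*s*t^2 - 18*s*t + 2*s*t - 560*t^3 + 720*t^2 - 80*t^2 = -6*s^3 - 8*s^2 - 560*t^3 + t^2*(494*s + 640) + t*(-5*s^2 - 16*s)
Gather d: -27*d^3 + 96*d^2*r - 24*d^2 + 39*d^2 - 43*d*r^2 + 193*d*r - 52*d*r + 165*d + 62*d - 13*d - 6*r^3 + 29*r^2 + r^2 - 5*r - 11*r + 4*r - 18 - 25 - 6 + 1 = -27*d^3 + d^2*(96*r + 15) + d*(-43*r^2 + 141*r + 214) - 6*r^3 + 30*r^2 - 12*r - 48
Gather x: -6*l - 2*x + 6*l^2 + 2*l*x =6*l^2 - 6*l + x*(2*l - 2)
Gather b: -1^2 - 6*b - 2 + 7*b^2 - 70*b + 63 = 7*b^2 - 76*b + 60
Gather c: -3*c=-3*c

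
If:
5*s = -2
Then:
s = -2/5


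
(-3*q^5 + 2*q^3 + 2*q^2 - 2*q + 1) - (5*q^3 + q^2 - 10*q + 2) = -3*q^5 - 3*q^3 + q^2 + 8*q - 1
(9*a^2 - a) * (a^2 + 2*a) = 9*a^4 + 17*a^3 - 2*a^2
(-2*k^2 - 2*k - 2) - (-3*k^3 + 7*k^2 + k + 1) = 3*k^3 - 9*k^2 - 3*k - 3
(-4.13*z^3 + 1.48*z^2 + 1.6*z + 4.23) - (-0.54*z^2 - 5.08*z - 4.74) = -4.13*z^3 + 2.02*z^2 + 6.68*z + 8.97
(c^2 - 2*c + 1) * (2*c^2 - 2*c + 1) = 2*c^4 - 6*c^3 + 7*c^2 - 4*c + 1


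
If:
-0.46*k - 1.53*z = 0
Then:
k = -3.32608695652174*z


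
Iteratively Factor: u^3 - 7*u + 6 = (u - 1)*(u^2 + u - 6) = (u - 1)*(u + 3)*(u - 2)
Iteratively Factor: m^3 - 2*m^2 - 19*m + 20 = (m - 5)*(m^2 + 3*m - 4) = (m - 5)*(m - 1)*(m + 4)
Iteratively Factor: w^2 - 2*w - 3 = (w - 3)*(w + 1)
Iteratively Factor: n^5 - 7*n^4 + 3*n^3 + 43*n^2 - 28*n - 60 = (n - 2)*(n^4 - 5*n^3 - 7*n^2 + 29*n + 30) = (n - 2)*(n + 1)*(n^3 - 6*n^2 - n + 30) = (n - 2)*(n + 1)*(n + 2)*(n^2 - 8*n + 15) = (n - 3)*(n - 2)*(n + 1)*(n + 2)*(n - 5)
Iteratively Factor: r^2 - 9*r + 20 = (r - 4)*(r - 5)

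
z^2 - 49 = (z - 7)*(z + 7)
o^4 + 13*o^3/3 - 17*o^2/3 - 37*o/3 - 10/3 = (o - 2)*(o + 1/3)*(o + 1)*(o + 5)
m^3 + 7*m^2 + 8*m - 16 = (m - 1)*(m + 4)^2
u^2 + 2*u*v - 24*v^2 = (u - 4*v)*(u + 6*v)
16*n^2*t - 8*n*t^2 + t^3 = t*(-4*n + t)^2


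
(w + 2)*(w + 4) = w^2 + 6*w + 8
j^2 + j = j*(j + 1)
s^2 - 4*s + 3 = (s - 3)*(s - 1)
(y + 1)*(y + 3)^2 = y^3 + 7*y^2 + 15*y + 9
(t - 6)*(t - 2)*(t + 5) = t^3 - 3*t^2 - 28*t + 60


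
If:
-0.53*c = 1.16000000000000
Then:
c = -2.19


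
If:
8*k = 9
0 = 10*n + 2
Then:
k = 9/8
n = -1/5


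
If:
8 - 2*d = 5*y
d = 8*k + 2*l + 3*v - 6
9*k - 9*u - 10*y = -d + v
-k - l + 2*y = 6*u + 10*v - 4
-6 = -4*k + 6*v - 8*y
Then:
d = 4 - 5*y/2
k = 41*y/296 + 75/148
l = 587/148 - 1167*y/296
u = 455/444 - 417*y/296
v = 211*y/148 - 49/74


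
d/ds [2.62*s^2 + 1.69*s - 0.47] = 5.24*s + 1.69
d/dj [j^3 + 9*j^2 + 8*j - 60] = 3*j^2 + 18*j + 8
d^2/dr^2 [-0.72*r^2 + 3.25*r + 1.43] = -1.44000000000000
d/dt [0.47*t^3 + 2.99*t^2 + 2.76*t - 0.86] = 1.41*t^2 + 5.98*t + 2.76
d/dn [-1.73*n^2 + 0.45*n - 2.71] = 0.45 - 3.46*n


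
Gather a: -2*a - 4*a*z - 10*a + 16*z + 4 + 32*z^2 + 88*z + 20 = a*(-4*z - 12) + 32*z^2 + 104*z + 24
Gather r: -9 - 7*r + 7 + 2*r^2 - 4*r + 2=2*r^2 - 11*r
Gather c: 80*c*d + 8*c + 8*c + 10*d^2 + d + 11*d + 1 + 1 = c*(80*d + 16) + 10*d^2 + 12*d + 2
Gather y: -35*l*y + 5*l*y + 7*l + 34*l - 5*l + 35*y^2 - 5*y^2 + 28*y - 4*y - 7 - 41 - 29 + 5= 36*l + 30*y^2 + y*(24 - 30*l) - 72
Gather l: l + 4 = l + 4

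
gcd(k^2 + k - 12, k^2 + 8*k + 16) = k + 4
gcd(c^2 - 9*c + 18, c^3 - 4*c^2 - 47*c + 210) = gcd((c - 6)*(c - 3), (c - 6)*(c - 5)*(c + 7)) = c - 6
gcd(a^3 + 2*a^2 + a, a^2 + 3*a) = a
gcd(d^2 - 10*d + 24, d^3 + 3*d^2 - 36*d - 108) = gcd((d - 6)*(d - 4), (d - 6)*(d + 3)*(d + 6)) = d - 6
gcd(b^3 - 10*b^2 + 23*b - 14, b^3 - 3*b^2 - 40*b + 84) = b^2 - 9*b + 14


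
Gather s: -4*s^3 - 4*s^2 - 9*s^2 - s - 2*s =-4*s^3 - 13*s^2 - 3*s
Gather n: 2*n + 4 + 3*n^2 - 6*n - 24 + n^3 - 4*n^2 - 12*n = n^3 - n^2 - 16*n - 20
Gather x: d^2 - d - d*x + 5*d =d^2 - d*x + 4*d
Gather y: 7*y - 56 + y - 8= 8*y - 64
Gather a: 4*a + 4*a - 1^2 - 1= 8*a - 2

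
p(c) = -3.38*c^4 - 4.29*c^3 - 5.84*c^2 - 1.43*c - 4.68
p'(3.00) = -517.34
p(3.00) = -451.14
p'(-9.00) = 8917.30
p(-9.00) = -19513.62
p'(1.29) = -66.94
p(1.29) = -34.81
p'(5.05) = -2129.84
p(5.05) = -2911.61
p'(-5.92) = 2421.73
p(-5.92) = -3462.30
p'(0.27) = -5.79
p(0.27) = -5.59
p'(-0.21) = 0.58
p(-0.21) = -4.60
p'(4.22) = -1295.96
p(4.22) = -1509.05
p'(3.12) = -573.77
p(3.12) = -516.57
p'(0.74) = -22.60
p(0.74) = -11.69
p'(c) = -13.52*c^3 - 12.87*c^2 - 11.68*c - 1.43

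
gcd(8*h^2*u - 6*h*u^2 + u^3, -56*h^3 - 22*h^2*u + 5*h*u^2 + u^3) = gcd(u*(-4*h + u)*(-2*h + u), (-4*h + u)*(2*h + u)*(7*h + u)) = -4*h + u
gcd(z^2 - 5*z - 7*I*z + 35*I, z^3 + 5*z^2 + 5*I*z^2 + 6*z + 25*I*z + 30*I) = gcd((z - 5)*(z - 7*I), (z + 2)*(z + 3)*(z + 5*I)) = 1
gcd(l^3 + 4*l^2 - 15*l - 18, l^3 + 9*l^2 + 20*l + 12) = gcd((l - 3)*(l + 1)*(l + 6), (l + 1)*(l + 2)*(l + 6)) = l^2 + 7*l + 6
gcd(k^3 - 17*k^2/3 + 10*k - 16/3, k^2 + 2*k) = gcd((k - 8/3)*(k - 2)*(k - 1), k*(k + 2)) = 1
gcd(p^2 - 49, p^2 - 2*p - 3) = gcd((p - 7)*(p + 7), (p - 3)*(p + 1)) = 1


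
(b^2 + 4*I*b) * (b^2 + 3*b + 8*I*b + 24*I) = b^4 + 3*b^3 + 12*I*b^3 - 32*b^2 + 36*I*b^2 - 96*b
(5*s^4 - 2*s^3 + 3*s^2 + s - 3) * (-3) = -15*s^4 + 6*s^3 - 9*s^2 - 3*s + 9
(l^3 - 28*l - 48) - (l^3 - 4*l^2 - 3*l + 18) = 4*l^2 - 25*l - 66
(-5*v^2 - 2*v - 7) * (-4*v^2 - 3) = 20*v^4 + 8*v^3 + 43*v^2 + 6*v + 21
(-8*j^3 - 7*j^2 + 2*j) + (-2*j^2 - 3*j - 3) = -8*j^3 - 9*j^2 - j - 3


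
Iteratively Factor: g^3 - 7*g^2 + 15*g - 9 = (g - 3)*(g^2 - 4*g + 3) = (g - 3)^2*(g - 1)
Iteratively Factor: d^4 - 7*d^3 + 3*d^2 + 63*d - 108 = (d - 3)*(d^3 - 4*d^2 - 9*d + 36) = (d - 3)^2*(d^2 - d - 12) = (d - 3)^2*(d + 3)*(d - 4)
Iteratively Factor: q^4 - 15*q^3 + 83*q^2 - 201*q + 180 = (q - 3)*(q^3 - 12*q^2 + 47*q - 60) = (q - 4)*(q - 3)*(q^2 - 8*q + 15) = (q - 5)*(q - 4)*(q - 3)*(q - 3)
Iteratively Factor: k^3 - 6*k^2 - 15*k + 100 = (k + 4)*(k^2 - 10*k + 25) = (k - 5)*(k + 4)*(k - 5)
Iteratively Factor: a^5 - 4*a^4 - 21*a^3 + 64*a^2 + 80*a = (a - 4)*(a^4 - 21*a^2 - 20*a) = a*(a - 4)*(a^3 - 21*a - 20) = a*(a - 5)*(a - 4)*(a^2 + 5*a + 4) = a*(a - 5)*(a - 4)*(a + 1)*(a + 4)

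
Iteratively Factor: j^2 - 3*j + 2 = (j - 2)*(j - 1)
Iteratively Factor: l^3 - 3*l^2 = (l)*(l^2 - 3*l) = l^2*(l - 3)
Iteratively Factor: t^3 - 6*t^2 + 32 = (t + 2)*(t^2 - 8*t + 16) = (t - 4)*(t + 2)*(t - 4)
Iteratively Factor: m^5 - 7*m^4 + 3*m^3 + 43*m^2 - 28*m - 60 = (m - 5)*(m^4 - 2*m^3 - 7*m^2 + 8*m + 12) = (m - 5)*(m + 2)*(m^3 - 4*m^2 + m + 6) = (m - 5)*(m + 1)*(m + 2)*(m^2 - 5*m + 6) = (m - 5)*(m - 2)*(m + 1)*(m + 2)*(m - 3)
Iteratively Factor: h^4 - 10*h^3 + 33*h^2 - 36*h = (h)*(h^3 - 10*h^2 + 33*h - 36) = h*(h - 4)*(h^2 - 6*h + 9) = h*(h - 4)*(h - 3)*(h - 3)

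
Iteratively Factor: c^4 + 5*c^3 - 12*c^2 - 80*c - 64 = (c + 1)*(c^3 + 4*c^2 - 16*c - 64) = (c + 1)*(c + 4)*(c^2 - 16) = (c - 4)*(c + 1)*(c + 4)*(c + 4)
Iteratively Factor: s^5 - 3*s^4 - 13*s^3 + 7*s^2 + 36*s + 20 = (s + 2)*(s^4 - 5*s^3 - 3*s^2 + 13*s + 10) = (s + 1)*(s + 2)*(s^3 - 6*s^2 + 3*s + 10) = (s + 1)^2*(s + 2)*(s^2 - 7*s + 10) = (s - 2)*(s + 1)^2*(s + 2)*(s - 5)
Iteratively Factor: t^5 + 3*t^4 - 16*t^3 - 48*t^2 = (t + 4)*(t^4 - t^3 - 12*t^2) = (t + 3)*(t + 4)*(t^3 - 4*t^2) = (t - 4)*(t + 3)*(t + 4)*(t^2) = t*(t - 4)*(t + 3)*(t + 4)*(t)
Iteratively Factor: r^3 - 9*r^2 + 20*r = (r - 4)*(r^2 - 5*r) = r*(r - 4)*(r - 5)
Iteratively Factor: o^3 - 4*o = (o)*(o^2 - 4) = o*(o + 2)*(o - 2)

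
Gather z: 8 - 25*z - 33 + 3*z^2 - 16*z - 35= 3*z^2 - 41*z - 60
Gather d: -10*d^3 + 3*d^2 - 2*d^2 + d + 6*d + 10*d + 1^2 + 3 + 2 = -10*d^3 + d^2 + 17*d + 6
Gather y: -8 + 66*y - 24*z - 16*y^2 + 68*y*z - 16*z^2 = -16*y^2 + y*(68*z + 66) - 16*z^2 - 24*z - 8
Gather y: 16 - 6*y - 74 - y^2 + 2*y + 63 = -y^2 - 4*y + 5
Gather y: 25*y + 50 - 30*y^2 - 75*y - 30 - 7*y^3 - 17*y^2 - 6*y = -7*y^3 - 47*y^2 - 56*y + 20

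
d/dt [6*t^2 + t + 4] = 12*t + 1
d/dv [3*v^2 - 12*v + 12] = 6*v - 12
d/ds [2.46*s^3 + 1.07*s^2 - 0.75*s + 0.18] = 7.38*s^2 + 2.14*s - 0.75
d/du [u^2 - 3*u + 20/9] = 2*u - 3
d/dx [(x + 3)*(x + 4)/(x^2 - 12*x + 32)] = (-19*x^2 + 40*x + 368)/(x^4 - 24*x^3 + 208*x^2 - 768*x + 1024)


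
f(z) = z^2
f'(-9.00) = -18.00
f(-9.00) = 81.00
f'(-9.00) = -18.00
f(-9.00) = 81.00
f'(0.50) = 1.00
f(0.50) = 0.25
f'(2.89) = 5.78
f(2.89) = 8.35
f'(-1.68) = -3.36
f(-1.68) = 2.82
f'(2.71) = 5.42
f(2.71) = 7.34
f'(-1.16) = -2.32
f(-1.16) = 1.35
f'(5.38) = 10.76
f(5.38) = 28.94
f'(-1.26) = -2.52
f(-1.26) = 1.59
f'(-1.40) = -2.80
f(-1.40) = 1.96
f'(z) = 2*z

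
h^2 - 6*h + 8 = (h - 4)*(h - 2)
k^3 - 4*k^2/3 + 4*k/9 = k*(k - 2/3)^2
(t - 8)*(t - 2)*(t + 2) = t^3 - 8*t^2 - 4*t + 32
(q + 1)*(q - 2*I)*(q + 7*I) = q^3 + q^2 + 5*I*q^2 + 14*q + 5*I*q + 14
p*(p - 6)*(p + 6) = p^3 - 36*p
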